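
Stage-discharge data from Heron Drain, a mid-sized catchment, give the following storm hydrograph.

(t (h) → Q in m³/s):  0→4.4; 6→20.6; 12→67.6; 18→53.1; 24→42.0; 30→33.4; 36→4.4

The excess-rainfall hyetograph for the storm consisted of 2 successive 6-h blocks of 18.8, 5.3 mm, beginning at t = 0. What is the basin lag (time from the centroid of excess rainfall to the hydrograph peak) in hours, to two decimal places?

t_L ≈ 7.68 h

Centroid of excess rainfall: t_c = Σ P_i·t̄_i / ΣP_i = 4.3195 h (block centres at 3, 9 h).
Hydrograph peak occurs at t = 12 h, so basin lag t_L = 12 − 4.3195 = 7.68 h.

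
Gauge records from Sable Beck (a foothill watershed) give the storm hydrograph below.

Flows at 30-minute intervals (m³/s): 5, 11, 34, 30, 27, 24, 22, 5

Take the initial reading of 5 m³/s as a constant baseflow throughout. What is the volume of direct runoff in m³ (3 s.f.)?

Direct-runoff ordinates (Q − Q_b): 0.0, 6.0, 29.0, 25.0, 22.0, 19.0, 17.0, 0.0 m³/s.
ΣQ_DR = 118.0 m³/s.
With Δt = 0.5 h = 1800 s, V = ΣQ_DR · Δt = 118.0 × 1800 = 2.12 × 10^5 m³.

V ≈ 2.12 × 10^5 m³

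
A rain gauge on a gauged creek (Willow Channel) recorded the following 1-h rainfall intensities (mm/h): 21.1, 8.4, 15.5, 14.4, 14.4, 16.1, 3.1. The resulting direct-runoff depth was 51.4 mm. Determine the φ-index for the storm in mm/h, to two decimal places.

Only the 6 blocks with intensity above φ contribute runoff: 21.1, 8.4, 15.5, 14.4, 14.4, 16.1 mm/h.
Σ(I−φ)·Δt = d  ⇒  (21.1+8.4+15.5+14.4+14.4+16.1 − 6φ)·1 = 51.4
φ = (89.90 − 51.4/1) / 6 = 6.42 mm/h.

φ ≈ 6.42 mm/h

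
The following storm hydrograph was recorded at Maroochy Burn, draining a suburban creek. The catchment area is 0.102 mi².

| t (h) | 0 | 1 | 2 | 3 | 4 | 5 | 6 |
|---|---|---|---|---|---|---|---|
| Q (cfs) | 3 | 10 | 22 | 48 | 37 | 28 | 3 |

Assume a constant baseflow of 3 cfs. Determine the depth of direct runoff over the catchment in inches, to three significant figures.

d ≈ 1.97 in

Direct runoff: 0.0, 7.0, 19.0, 45.0, 34.0, 25.0, 0.0 cfs; ΣQ_DR = 130.0 cfs.
V = ΣQ_DR · Δt = 130.0 × 3600 s = 4.680 × 10^5 ft³.
Over A = 0.102 mi², depth = V / A = 1.97 in.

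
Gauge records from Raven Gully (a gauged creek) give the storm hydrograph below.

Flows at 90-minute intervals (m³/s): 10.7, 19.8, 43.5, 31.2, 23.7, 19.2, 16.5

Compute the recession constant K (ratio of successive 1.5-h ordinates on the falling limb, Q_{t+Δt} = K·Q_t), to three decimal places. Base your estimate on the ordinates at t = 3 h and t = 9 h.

K ≈ 0.785

Using the recession-limb readings at t = 3 h and t = 9 h: Q falls from 43.5 to 16.5 m³/s over 4 intervals.
K = (Q₂/Q₁)^(1/4) = (16.5/43.5)^(1/4) = 0.785.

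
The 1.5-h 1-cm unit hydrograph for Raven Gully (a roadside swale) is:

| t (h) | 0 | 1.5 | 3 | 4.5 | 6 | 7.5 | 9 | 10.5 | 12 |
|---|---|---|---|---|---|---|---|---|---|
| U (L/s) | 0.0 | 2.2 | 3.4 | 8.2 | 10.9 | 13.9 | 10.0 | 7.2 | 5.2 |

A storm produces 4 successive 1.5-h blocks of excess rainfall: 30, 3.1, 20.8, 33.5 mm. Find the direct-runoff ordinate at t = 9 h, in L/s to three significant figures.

By discrete convolution, Q_j = Σ (P_i / 10 mm) · U_{j−i}.
At t = 9 h (j=6): Q = (30/10)·10.0 + (3.1/10)·13.9 + (20.8/10)·10.9 + (33.5/10)·8.2 = 84.5 L/s.

Q ≈ 84.5 L/s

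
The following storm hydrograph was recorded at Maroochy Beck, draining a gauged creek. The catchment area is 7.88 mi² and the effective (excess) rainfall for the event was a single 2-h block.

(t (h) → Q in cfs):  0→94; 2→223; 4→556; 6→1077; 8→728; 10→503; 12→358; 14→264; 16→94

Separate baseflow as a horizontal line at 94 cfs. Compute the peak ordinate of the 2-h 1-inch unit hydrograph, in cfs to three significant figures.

U_p ≈ 819 cfs

Direct runoff: 0.0, 129.0, 462.0, 983.0, 634.0, 409.0, 264.0, 170.0, 0.0 cfs; ΣQ_DR = 3051 cfs, peak = 983.0 cfs.
Runoff depth d = ΣQ_DR·Δt / A = 3051 × 7200 / (7.88 mi²) = 1.200 in.
The 1-inch UH is the DRH scaled by (1 in)/d, so U_p = 983.0 × 1/1.200 = 819 cfs.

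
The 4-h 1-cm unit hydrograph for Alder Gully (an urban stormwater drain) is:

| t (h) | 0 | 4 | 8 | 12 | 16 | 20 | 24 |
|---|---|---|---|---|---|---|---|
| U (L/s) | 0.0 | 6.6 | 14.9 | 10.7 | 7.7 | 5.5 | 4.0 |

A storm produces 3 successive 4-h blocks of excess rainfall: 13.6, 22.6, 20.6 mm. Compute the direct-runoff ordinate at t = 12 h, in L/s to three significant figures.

By discrete convolution, Q_j = Σ (P_i / 10 mm) · U_{j−i}.
At t = 12 h (j=3): Q = (13.6/10)·10.7 + (22.6/10)·14.9 + (20.6/10)·6.6 = 61.8 L/s.

Q ≈ 61.8 L/s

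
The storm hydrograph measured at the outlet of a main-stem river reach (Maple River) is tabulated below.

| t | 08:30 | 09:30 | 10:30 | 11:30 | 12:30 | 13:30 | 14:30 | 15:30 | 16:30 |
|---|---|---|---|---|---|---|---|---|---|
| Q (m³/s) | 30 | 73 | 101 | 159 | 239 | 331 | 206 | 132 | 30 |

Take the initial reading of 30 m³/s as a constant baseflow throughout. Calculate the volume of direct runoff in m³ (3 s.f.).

Direct-runoff ordinates (Q − Q_b): 0.0, 43.0, 71.0, 129.0, 209.0, 301.0, 176.0, 102.0, 0.0 m³/s.
ΣQ_DR = 1031 m³/s.
With Δt = 1 h = 3600 s, V = ΣQ_DR · Δt = 1031 × 3600 = 3.71 × 10^6 m³.

V ≈ 3.71 × 10^6 m³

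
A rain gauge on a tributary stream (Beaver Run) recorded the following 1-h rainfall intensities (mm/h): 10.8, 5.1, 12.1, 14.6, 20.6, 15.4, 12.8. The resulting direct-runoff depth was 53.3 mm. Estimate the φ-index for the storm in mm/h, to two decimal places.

Only the 6 blocks with intensity above φ contribute runoff: 10.8, 12.1, 14.6, 20.6, 15.4, 12.8 mm/h.
Σ(I−φ)·Δt = d  ⇒  (10.8+12.1+14.6+20.6+15.4+12.8 − 6φ)·1 = 53.3
φ = (86.30 − 53.3/1) / 6 = 5.50 mm/h.

φ ≈ 5.50 mm/h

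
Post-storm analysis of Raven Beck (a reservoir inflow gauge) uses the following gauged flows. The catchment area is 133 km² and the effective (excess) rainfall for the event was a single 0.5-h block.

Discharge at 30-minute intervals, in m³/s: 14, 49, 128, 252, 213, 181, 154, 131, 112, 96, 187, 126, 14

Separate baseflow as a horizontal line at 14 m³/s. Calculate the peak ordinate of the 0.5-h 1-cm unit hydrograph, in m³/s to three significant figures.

U_p ≈ 119 m³/s

Direct runoff: 0.0, 35.0, 114.0, 238.0, 199.0, 167.0, 140.0, 117.0, 98.0, 82.0, 173.0, 112.0, 0.0 m³/s; ΣQ_DR = 1475 m³/s, peak = 238.0 m³/s.
Runoff depth d = ΣQ_DR·Δt / A = 1475 × 1800 / (133 km²) = 19.96 mm.
The 1-cm UH is the DRH scaled by (10 mm)/d, so U_p = 238.0 × 10/19.96 = 119 m³/s.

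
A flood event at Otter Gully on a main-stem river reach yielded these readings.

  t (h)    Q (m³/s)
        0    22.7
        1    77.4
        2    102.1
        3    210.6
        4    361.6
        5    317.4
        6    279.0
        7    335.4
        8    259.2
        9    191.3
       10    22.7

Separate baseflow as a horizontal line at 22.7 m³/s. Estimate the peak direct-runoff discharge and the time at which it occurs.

Subtracting baseflow gives direct-runoff ordinates: 0.0, 54.7, 79.4, 187.9, 338.9, 294.7, 256.3, 312.7, 236.5, 168.6, 0.0 m³/s.
The maximum is 338.9 m³/s, occurring at the reading for t = 4 h.

Q_p = 338.9 m³/s at t = 4 h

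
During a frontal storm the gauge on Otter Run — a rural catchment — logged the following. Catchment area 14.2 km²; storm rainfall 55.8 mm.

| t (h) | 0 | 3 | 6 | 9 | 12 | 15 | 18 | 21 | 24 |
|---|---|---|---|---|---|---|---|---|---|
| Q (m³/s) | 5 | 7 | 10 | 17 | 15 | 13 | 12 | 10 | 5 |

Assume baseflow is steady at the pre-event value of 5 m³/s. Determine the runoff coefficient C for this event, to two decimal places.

ΣQ_DR = 49.00 m³/s; V = ΣQ_DR·Δt = 5.292 × 10^5 m³.
Runoff depth d = V / A = 37.27 mm.
C = d / P = 37.27 / 55.8 = 0.67.

C ≈ 0.67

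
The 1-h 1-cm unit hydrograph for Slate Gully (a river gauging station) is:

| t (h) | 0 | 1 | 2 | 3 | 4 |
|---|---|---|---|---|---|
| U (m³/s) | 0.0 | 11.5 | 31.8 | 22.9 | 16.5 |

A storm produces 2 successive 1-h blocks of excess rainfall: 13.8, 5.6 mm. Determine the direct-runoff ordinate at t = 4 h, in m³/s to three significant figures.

Q ≈ 35.6 m³/s

By discrete convolution, Q_j = Σ (P_i / 10 mm) · U_{j−i}.
At t = 4 h (j=4): Q = (13.8/10)·16.5 + (5.6/10)·22.9 = 35.6 m³/s.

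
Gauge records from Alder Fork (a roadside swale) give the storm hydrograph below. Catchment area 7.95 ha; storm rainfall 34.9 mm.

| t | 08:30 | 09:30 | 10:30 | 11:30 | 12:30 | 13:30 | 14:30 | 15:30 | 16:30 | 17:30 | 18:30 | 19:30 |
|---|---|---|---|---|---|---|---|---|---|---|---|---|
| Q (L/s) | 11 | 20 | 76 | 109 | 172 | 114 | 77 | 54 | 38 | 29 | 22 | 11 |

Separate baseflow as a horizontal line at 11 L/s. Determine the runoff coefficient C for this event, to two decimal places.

C ≈ 0.78

ΣQ_DR = 601.0 L/s; V = ΣQ_DR·Δt = 2.164 × 10^6 L.
Runoff depth d = V / A = 27.22 mm.
C = d / P = 27.22 / 34.9 = 0.78.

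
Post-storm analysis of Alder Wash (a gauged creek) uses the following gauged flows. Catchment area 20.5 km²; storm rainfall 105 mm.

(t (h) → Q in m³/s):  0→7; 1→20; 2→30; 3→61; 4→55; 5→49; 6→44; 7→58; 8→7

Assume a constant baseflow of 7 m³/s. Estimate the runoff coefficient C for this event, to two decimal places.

C ≈ 0.45

ΣQ_DR = 268.0 m³/s; V = ΣQ_DR·Δt = 9.648 × 10^5 m³.
Runoff depth d = V / A = 47.06 mm.
C = d / P = 47.06 / 105 = 0.45.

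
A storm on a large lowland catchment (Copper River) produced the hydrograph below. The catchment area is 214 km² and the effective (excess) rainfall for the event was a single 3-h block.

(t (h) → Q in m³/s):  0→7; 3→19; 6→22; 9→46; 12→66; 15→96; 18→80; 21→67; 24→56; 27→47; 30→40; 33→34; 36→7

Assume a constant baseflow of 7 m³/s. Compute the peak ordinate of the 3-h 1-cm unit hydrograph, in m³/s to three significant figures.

U_p ≈ 35.6 m³/s

Direct runoff: 0.0, 12.0, 15.0, 39.0, 59.0, 89.0, 73.0, 60.0, 49.0, 40.0, 33.0, 27.0, 0.0 m³/s; ΣQ_DR = 496.0 m³/s, peak = 89.0 m³/s.
Runoff depth d = ΣQ_DR·Δt / A = 496.0 × 10800 / (214 km²) = 25.03 mm.
The 1-cm UH is the DRH scaled by (10 mm)/d, so U_p = 89.0 × 10/25.03 = 35.6 m³/s.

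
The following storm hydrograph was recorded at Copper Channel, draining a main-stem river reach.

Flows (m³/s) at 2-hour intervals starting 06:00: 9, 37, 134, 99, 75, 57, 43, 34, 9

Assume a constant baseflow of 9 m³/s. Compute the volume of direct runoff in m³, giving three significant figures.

V ≈ 3.00 × 10^6 m³

Direct-runoff ordinates (Q − Q_b): 0.0, 28.0, 125.0, 90.0, 66.0, 48.0, 34.0, 25.0, 0.0 m³/s.
ΣQ_DR = 416.0 m³/s.
With Δt = 2 h = 7200 s, V = ΣQ_DR · Δt = 416.0 × 7200 = 3.00 × 10^6 m³.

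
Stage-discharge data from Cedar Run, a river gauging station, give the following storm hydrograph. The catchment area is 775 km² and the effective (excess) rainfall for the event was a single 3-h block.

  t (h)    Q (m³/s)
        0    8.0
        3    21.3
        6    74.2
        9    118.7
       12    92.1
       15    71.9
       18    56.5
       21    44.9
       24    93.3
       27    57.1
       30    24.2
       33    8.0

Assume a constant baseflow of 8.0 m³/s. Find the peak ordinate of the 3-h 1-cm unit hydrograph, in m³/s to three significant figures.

U_p ≈ 138 m³/s

Direct runoff: 0.0, 13.3, 66.2, 110.7, 84.1, 63.9, 48.5, 36.9, 85.3, 49.1, 16.2, 0.0 m³/s; ΣQ_DR = 574.2 m³/s, peak = 110.7 m³/s.
Runoff depth d = ΣQ_DR·Δt / A = 574.2 × 10800 / (775 km²) = 8.002 mm.
The 1-cm UH is the DRH scaled by (10 mm)/d, so U_p = 110.7 × 10/8.002 = 138 m³/s.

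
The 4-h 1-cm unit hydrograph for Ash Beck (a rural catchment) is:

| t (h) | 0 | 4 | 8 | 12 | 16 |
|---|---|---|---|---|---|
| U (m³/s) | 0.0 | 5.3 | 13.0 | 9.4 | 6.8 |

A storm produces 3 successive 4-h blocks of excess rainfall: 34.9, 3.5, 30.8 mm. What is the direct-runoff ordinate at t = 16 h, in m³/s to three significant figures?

Q ≈ 67.1 m³/s

By discrete convolution, Q_j = Σ (P_i / 10 mm) · U_{j−i}.
At t = 16 h (j=4): Q = (34.9/10)·6.8 + (3.5/10)·9.4 + (30.8/10)·13.0 = 67.1 m³/s.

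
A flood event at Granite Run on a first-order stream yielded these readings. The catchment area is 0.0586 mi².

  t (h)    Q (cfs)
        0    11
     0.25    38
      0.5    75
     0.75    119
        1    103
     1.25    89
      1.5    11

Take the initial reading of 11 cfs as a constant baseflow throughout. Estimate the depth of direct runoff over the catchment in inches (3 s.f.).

Direct runoff: 0.0, 27.0, 64.0, 108.0, 92.0, 78.0, 0.0 cfs; ΣQ_DR = 369.0 cfs.
V = ΣQ_DR · Δt = 369.0 × 900 s = 3.321 × 10^5 ft³.
Over A = 0.0586 mi², depth = V / A = 2.44 in.

d ≈ 2.44 in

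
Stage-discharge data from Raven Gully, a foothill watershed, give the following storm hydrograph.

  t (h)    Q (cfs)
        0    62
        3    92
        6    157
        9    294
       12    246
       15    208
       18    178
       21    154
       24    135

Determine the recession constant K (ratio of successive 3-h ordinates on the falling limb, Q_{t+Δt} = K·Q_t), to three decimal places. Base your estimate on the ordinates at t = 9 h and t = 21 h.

Using the recession-limb readings at t = 9 h and t = 21 h: Q falls from 294 to 154 cfs over 4 intervals.
K = (Q₂/Q₁)^(1/4) = (154/294)^(1/4) = 0.851.

K ≈ 0.851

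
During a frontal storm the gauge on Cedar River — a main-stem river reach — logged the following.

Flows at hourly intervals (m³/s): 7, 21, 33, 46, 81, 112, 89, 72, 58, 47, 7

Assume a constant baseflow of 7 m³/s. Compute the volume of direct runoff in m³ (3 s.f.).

Direct-runoff ordinates (Q − Q_b): 0.0, 14.0, 26.0, 39.0, 74.0, 105.0, 82.0, 65.0, 51.0, 40.0, 0.0 m³/s.
ΣQ_DR = 496.0 m³/s.
With Δt = 1 h = 3600 s, V = ΣQ_DR · Δt = 496.0 × 3600 = 1.79 × 10^6 m³.

V ≈ 1.79 × 10^6 m³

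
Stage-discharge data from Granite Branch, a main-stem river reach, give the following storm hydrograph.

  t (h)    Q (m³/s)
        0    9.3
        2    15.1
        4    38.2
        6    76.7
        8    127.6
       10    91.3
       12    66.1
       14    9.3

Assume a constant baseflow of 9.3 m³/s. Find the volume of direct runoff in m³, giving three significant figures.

V ≈ 2.59 × 10^6 m³

Direct-runoff ordinates (Q − Q_b): 0.0, 5.8, 28.9, 67.4, 118.3, 82.0, 56.8, 0.0 m³/s.
ΣQ_DR = 359.2 m³/s.
With Δt = 2 h = 7200 s, V = ΣQ_DR · Δt = 359.2 × 7200 = 2.59 × 10^6 m³.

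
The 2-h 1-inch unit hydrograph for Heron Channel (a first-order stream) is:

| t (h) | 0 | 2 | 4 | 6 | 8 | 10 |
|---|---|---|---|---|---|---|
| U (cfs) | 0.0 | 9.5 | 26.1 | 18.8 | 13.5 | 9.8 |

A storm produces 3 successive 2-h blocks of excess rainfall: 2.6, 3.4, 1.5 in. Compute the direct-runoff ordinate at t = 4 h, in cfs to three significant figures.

Q ≈ 100 cfs

By discrete convolution, Q_j = Σ (P_i / 1 in) · U_{j−i}.
At t = 4 h (j=2): Q = (2.6/1)·26.1 + (3.4/1)·9.5 + (1.5/1)·0.0 = 100 cfs.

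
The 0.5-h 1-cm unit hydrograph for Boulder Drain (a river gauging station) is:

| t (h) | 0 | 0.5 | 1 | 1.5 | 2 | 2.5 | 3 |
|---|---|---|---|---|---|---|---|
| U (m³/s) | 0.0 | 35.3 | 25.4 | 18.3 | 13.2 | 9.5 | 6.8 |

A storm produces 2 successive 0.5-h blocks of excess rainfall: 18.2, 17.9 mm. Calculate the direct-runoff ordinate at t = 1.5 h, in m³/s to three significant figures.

By discrete convolution, Q_j = Σ (P_i / 10 mm) · U_{j−i}.
At t = 1.5 h (j=3): Q = (18.2/10)·18.3 + (17.9/10)·25.4 = 78.8 m³/s.

Q ≈ 78.8 m³/s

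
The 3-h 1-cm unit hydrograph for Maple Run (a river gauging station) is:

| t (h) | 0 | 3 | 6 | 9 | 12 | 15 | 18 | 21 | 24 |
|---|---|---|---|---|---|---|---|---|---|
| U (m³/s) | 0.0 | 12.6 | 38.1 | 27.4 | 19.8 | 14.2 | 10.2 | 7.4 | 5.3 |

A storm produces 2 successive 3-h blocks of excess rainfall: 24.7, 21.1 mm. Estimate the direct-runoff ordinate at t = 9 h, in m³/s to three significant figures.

By discrete convolution, Q_j = Σ (P_i / 10 mm) · U_{j−i}.
At t = 9 h (j=3): Q = (24.7/10)·27.4 + (21.1/10)·38.1 = 148 m³/s.

Q ≈ 148 m³/s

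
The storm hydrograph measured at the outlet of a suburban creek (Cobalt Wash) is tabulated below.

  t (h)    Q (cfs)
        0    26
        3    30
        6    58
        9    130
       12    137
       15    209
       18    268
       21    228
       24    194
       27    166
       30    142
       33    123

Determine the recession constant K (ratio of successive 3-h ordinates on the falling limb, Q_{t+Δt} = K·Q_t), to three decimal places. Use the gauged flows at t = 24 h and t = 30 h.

K ≈ 0.856

Using the recession-limb readings at t = 24 h and t = 30 h: Q falls from 194 to 142 cfs over 2 intervals.
K = (Q₂/Q₁)^(1/2) = (142/194)^(1/2) = 0.856.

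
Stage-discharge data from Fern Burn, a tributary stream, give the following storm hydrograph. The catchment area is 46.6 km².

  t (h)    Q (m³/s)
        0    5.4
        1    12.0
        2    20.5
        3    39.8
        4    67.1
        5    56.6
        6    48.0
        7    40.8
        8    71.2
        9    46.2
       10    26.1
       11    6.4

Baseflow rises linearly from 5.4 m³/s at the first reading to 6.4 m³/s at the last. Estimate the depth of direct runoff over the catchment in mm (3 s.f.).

Direct runoff: 0.00, 6.51, 14.92, 34.13, 61.34, 50.75, 42.05, 34.76, 65.07, 39.98, 19.79, 0.00 m³/s; ΣQ_DR = 369.3 m³/s.
V = ΣQ_DR · Δt = 369.3 × 3600 s = 1.329 × 10^6 m³.
Over A = 46.6 km², depth = V / A = 28.5 mm.

d ≈ 28.5 mm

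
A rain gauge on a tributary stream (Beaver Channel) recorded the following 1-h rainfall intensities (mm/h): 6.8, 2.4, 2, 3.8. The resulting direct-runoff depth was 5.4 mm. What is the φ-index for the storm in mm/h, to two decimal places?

φ ≈ 2.60 mm/h

Only the 2 blocks with intensity above φ contribute runoff: 6.8, 3.8 mm/h.
Σ(I−φ)·Δt = d  ⇒  (6.8+3.8 − 2φ)·1 = 5.4
φ = (10.60 − 5.4/1) / 2 = 2.60 mm/h.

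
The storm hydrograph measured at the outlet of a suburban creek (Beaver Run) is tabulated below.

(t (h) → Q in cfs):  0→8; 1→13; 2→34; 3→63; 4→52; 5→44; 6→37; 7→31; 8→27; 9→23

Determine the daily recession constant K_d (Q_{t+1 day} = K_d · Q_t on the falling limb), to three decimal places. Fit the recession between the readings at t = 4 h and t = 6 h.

K_d ≈ 0.017

Between t = 4 h and t = 6 h the flow falls from 52 to 37 cfs over 2×1 h = 2 h.
Per-interval ratio K = (37/52)^(1/2) = 0.8435; K_d = K^(24/1) = 0.017.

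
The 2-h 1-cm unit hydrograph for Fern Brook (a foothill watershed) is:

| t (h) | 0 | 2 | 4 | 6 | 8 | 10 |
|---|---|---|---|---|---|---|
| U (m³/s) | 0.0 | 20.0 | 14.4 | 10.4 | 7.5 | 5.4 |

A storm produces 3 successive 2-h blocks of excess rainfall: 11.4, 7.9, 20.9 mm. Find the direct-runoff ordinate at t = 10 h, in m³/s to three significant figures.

By discrete convolution, Q_j = Σ (P_i / 10 mm) · U_{j−i}.
At t = 10 h (j=5): Q = (11.4/10)·5.4 + (7.9/10)·7.5 + (20.9/10)·10.4 = 33.8 m³/s.

Q ≈ 33.8 m³/s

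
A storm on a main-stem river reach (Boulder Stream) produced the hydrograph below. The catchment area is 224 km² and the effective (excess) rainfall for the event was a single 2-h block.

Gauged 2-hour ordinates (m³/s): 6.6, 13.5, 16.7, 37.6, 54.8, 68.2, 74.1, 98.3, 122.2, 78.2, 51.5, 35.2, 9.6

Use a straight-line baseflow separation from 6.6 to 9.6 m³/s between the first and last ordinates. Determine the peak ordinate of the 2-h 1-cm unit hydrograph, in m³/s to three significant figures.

Direct runoff: 0.00, 6.65, 9.60, 30.25, 47.20, 60.35, 66.00, 89.95, 113.60, 69.35, 42.40, 25.85, 0.00 m³/s; ΣQ_DR = 561.2 m³/s, peak = 113.60 m³/s.
Runoff depth d = ΣQ_DR·Δt / A = 561.2 × 7200 / (224 km²) = 18.04 mm.
The 1-cm UH is the DRH scaled by (10 mm)/d, so U_p = 113.60 × 10/18.04 = 63.0 m³/s.

U_p ≈ 63.0 m³/s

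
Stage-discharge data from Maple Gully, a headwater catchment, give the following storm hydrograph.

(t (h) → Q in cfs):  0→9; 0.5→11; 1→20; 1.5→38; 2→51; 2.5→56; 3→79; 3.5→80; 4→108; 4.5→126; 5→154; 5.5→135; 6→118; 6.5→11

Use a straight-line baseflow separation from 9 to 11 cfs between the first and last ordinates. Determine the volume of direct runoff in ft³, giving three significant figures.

V ≈ 1.54 × 10^6 ft³

Direct-runoff ordinates (Q − Q_b): 0.00, 1.85, 10.69, 28.54, 41.38, 46.23, 69.08, 69.92, 97.77, 115.62, 143.46, 124.31, 107.15, 0.00 cfs.
ΣQ_DR = 856.0 cfs.
With Δt = 0.5 h = 1800 s, V = ΣQ_DR · Δt = 856.0 × 1800 = 1.54 × 10^6 ft³.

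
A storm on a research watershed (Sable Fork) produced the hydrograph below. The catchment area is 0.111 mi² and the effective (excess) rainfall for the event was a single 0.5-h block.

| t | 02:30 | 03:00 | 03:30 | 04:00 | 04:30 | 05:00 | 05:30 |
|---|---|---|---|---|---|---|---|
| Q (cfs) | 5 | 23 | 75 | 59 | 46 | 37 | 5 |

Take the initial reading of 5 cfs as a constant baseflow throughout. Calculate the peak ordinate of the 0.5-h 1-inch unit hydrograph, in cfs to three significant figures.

U_p ≈ 46.6 cfs

Direct runoff: 0.0, 18.0, 70.0, 54.0, 41.0, 32.0, 0.0 cfs; ΣQ_DR = 215.0 cfs, peak = 70.0 cfs.
Runoff depth d = ΣQ_DR·Δt / A = 215.0 × 1800 / (0.111 mi²) = 1.501 in.
The 1-inch UH is the DRH scaled by (1 in)/d, so U_p = 70.0 × 1/1.501 = 46.6 cfs.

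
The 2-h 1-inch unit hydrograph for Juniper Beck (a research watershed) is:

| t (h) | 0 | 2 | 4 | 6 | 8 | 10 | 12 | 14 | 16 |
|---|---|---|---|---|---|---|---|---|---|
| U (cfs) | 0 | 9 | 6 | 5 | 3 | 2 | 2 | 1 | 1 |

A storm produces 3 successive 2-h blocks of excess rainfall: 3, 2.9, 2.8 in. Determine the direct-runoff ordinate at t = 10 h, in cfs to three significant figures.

By discrete convolution, Q_j = Σ (P_i / 1 in) · U_{j−i}.
At t = 10 h (j=5): Q = (3/1)·2 + (2.9/1)·3 + (2.8/1)·5 = 28.7 cfs.

Q ≈ 28.7 cfs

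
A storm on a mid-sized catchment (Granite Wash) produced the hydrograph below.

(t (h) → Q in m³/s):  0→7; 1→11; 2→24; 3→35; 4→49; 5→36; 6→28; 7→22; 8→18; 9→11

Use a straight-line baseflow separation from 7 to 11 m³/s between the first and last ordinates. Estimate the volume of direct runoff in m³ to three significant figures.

Direct-runoff ordinates (Q − Q_b): 0.00, 3.56, 16.11, 26.67, 40.22, 26.78, 18.33, 11.89, 7.44, 0.00 m³/s.
ΣQ_DR = 151.0 m³/s.
With Δt = 1 h = 3600 s, V = ΣQ_DR · Δt = 151.0 × 3600 = 5.44 × 10^5 m³.

V ≈ 5.44 × 10^5 m³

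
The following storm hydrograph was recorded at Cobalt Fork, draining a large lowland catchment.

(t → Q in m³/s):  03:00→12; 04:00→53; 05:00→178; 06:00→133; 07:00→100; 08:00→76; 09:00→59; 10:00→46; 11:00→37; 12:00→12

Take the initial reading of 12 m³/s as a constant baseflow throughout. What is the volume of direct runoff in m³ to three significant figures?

V ≈ 2.11 × 10^6 m³

Direct-runoff ordinates (Q − Q_b): 0.0, 41.0, 166.0, 121.0, 88.0, 64.0, 47.0, 34.0, 25.0, 0.0 m³/s.
ΣQ_DR = 586.0 m³/s.
With Δt = 1 h = 3600 s, V = ΣQ_DR · Δt = 586.0 × 3600 = 2.11 × 10^6 m³.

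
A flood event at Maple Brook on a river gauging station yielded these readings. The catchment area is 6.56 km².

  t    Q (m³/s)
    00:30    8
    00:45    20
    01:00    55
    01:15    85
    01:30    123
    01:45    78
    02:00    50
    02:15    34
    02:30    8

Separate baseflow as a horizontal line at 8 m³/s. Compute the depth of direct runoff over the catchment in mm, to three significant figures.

d ≈ 53.4 mm

Direct runoff: 0.0, 12.0, 47.0, 77.0, 115.0, 70.0, 42.0, 26.0, 0.0 m³/s; ΣQ_DR = 389.0 m³/s.
V = ΣQ_DR · Δt = 389.0 × 900 s = 3.501 × 10^5 m³.
Over A = 6.56 km², depth = V / A = 53.4 mm.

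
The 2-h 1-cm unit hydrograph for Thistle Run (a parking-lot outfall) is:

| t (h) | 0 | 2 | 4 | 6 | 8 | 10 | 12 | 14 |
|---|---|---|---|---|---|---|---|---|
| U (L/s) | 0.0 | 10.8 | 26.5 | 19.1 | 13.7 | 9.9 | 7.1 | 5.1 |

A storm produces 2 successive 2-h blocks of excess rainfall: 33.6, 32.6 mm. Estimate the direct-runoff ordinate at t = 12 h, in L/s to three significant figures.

Q ≈ 56.1 L/s

By discrete convolution, Q_j = Σ (P_i / 10 mm) · U_{j−i}.
At t = 12 h (j=6): Q = (33.6/10)·7.1 + (32.6/10)·9.9 = 56.1 L/s.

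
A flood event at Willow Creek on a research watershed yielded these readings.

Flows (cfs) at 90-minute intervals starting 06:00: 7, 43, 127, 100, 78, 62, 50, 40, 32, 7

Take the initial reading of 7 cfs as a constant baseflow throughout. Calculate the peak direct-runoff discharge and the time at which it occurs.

Subtracting baseflow gives direct-runoff ordinates: 0.0, 36.0, 120.0, 93.0, 71.0, 55.0, 43.0, 33.0, 25.0, 0.0 cfs.
The maximum is 120.0 cfs, occurring at the reading for t = 09:00.

Q_p = 120.0 cfs at t = 09:00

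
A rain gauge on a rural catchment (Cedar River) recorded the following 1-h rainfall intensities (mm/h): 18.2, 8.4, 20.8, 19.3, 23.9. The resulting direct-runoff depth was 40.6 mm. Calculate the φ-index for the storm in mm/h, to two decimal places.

φ ≈ 10.40 mm/h

Only the 4 blocks with intensity above φ contribute runoff: 18.2, 20.8, 19.3, 23.9 mm/h.
Σ(I−φ)·Δt = d  ⇒  (18.2+20.8+19.3+23.9 − 4φ)·1 = 40.6
φ = (82.20 − 40.6/1) / 4 = 10.40 mm/h.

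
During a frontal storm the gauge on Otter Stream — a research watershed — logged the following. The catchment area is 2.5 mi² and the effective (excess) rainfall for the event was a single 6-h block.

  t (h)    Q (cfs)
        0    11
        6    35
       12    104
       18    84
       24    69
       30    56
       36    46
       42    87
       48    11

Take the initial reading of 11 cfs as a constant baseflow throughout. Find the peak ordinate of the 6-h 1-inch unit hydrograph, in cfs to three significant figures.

U_p ≈ 61.9 cfs

Direct runoff: 0.0, 24.0, 93.0, 73.0, 58.0, 45.0, 35.0, 76.0, 0.0 cfs; ΣQ_DR = 404.0 cfs, peak = 93.0 cfs.
Runoff depth d = ΣQ_DR·Δt / A = 404.0 × 21600 / (2.5 mi²) = 1.502 in.
The 1-inch UH is the DRH scaled by (1 in)/d, so U_p = 93.0 × 1/1.502 = 61.9 cfs.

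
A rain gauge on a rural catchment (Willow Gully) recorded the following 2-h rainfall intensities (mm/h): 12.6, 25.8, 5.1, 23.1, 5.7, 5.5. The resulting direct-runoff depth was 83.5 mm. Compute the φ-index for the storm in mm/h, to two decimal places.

Only the 3 blocks with intensity above φ contribute runoff: 12.6, 25.8, 23.1 mm/h.
Σ(I−φ)·Δt = d  ⇒  (12.6+25.8+23.1 − 3φ)·2 = 83.5
φ = (61.50 − 83.5/2) / 3 = 6.58 mm/h.

φ ≈ 6.58 mm/h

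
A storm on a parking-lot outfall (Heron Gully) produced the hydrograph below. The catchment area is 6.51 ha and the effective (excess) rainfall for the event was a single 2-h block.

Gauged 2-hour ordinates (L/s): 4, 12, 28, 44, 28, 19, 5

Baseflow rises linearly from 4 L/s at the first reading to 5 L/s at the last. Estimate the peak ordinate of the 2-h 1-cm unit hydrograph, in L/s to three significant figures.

Direct runoff: 0.00, 7.83, 23.67, 39.50, 23.33, 14.17, 0.00 L/s; ΣQ_DR = 108.5 L/s, peak = 39.50 L/s.
Runoff depth d = ΣQ_DR·Δt / A = 108.5 × 7200 / (6.51 ha) = 12.00 mm.
The 1-cm UH is the DRH scaled by (10 mm)/d, so U_p = 39.50 × 10/12.00 = 32.9 L/s.

U_p ≈ 32.9 L/s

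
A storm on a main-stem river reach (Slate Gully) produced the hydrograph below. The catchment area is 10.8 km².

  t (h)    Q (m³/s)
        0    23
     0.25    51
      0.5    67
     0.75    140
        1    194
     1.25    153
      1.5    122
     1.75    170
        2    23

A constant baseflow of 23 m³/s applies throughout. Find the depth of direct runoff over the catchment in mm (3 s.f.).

d ≈ 61.3 mm

Direct runoff: 0.0, 28.0, 44.0, 117.0, 171.0, 130.0, 99.0, 147.0, 0.0 m³/s; ΣQ_DR = 736.0 m³/s.
V = ΣQ_DR · Δt = 736.0 × 900 s = 6.624 × 10^5 m³.
Over A = 10.8 km², depth = V / A = 61.3 mm.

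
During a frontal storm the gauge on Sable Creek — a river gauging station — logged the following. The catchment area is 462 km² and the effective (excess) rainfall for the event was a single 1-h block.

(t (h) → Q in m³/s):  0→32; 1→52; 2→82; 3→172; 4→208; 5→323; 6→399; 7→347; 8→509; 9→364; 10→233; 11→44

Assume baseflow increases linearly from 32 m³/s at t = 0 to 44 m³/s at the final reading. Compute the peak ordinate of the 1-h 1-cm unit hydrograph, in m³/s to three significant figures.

U_p ≈ 260 m³/s

Direct runoff: 0.00, 18.91, 47.82, 136.73, 171.64, 285.55, 360.45, 307.36, 468.27, 322.18, 190.09, 0.00 m³/s; ΣQ_DR = 2309 m³/s, peak = 468.27 m³/s.
Runoff depth d = ΣQ_DR·Δt / A = 2309 × 3600 / (462 km²) = 17.99 mm.
The 1-cm UH is the DRH scaled by (10 mm)/d, so U_p = 468.27 × 10/17.99 = 260 m³/s.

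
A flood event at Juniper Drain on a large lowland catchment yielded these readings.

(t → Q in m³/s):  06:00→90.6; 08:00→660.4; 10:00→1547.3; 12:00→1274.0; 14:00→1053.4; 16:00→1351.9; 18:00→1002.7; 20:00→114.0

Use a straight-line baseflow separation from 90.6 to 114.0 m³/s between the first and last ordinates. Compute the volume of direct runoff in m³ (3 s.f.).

Direct-runoff ordinates (Q − Q_b): 0.00, 566.46, 1450.01, 1173.37, 949.43, 1244.59, 892.04, 0.00 m³/s.
ΣQ_DR = 6276 m³/s.
With Δt = 2 h = 7200 s, V = ΣQ_DR · Δt = 6276 × 7200 = 4.52 × 10^7 m³.

V ≈ 4.52 × 10^7 m³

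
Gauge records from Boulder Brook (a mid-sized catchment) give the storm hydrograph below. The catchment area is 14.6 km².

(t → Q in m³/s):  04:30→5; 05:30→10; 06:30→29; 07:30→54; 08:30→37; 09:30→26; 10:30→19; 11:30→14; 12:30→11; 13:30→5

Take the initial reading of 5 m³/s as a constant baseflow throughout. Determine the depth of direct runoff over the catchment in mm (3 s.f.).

d ≈ 39.5 mm

Direct runoff: 0.0, 5.0, 24.0, 49.0, 32.0, 21.0, 14.0, 9.0, 6.0, 0.0 m³/s; ΣQ_DR = 160.0 m³/s.
V = ΣQ_DR · Δt = 160.0 × 3600 s = 5.760 × 10^5 m³.
Over A = 14.6 km², depth = V / A = 39.5 mm.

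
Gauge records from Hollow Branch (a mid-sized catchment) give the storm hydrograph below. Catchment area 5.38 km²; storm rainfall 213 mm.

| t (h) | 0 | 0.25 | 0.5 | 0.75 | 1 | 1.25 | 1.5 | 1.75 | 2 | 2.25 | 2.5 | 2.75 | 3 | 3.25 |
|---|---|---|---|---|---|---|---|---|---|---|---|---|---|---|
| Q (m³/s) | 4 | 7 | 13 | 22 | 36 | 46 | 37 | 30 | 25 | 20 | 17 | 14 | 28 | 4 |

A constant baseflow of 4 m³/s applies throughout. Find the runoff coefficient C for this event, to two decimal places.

C ≈ 0.19

ΣQ_DR = 247.0 m³/s; V = ΣQ_DR·Δt = 2.223 × 10^5 m³.
Runoff depth d = V / A = 41.32 mm.
C = d / P = 41.32 / 213 = 0.19.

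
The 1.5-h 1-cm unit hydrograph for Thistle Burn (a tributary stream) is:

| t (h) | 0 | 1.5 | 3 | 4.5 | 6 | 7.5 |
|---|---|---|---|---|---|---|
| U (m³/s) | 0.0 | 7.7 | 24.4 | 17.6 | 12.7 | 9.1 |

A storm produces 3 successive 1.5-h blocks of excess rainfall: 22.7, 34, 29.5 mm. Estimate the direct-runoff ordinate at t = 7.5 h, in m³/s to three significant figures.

Q ≈ 116 m³/s

By discrete convolution, Q_j = Σ (P_i / 10 mm) · U_{j−i}.
At t = 7.5 h (j=5): Q = (22.7/10)·9.1 + (34/10)·12.7 + (29.5/10)·17.6 = 116 m³/s.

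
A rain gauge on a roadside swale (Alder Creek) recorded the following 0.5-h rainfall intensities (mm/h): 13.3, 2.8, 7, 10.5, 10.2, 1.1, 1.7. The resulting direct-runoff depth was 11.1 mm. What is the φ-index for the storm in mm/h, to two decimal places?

φ ≈ 4.70 mm/h

Only the 4 blocks with intensity above φ contribute runoff: 13.3, 7, 10.5, 10.2 mm/h.
Σ(I−φ)·Δt = d  ⇒  (13.3+7+10.5+10.2 − 4φ)·0.5 = 11.1
φ = (41.00 − 11.1/0.5) / 4 = 4.70 mm/h.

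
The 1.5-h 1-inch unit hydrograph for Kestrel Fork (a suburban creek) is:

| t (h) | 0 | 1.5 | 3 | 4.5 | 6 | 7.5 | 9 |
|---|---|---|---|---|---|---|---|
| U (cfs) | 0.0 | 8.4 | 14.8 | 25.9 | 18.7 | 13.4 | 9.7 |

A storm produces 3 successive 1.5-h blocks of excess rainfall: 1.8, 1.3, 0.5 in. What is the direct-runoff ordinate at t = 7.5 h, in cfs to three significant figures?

By discrete convolution, Q_j = Σ (P_i / 1 in) · U_{j−i}.
At t = 7.5 h (j=5): Q = (1.8/1)·13.4 + (1.3/1)·18.7 + (0.5/1)·25.9 = 61.4 cfs.

Q ≈ 61.4 cfs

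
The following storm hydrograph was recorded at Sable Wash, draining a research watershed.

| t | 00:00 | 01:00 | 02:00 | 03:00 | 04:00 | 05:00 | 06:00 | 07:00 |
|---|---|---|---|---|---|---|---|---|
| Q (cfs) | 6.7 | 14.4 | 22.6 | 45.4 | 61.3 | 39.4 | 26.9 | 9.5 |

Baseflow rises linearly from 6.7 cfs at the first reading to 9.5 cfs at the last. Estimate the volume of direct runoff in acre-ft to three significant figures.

V ≈ 13.3 acre-ft

Direct-runoff ordinates (Q − Q_b): 0.00, 7.30, 15.10, 37.50, 53.00, 30.70, 17.80, 0.00 cfs.
ΣQ_DR = 161.4 cfs.
With Δt = 1 h = 3600 s, V = ΣQ_DR · Δt = 161.4 × 3600 = 5.81 × 10^5 ft³ = 13.3 acre-ft.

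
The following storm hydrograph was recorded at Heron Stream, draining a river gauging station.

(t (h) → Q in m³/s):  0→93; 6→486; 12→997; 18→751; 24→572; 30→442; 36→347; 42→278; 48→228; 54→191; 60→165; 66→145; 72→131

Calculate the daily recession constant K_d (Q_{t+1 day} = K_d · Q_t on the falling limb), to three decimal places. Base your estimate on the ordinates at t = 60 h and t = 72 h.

Between t = 60 h and t = 72 h the flow falls from 165 to 131 m³/s over 2×6 h = 12 h.
Per-interval ratio K = (131/165)^(1/2) = 0.8910; K_d = K^(24/6) = 0.630.

K_d ≈ 0.630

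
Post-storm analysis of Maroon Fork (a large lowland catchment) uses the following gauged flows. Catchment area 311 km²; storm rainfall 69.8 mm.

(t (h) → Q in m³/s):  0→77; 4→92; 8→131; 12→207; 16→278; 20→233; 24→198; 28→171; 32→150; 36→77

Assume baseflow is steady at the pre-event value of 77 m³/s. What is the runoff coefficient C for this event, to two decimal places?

C ≈ 0.56

ΣQ_DR = 844.0 m³/s; V = ΣQ_DR·Δt = 1.215 × 10^7 m³.
Runoff depth d = V / A = 39.08 mm.
C = d / P = 39.08 / 69.8 = 0.56.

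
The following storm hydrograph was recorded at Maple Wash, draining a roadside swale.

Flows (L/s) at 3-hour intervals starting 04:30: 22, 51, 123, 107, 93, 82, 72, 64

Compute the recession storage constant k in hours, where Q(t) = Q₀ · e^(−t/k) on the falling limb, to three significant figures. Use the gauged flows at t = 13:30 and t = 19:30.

k ≈ 22.5 h

On the falling limb, Q drops from 107 to 82 L/s between t = 13:30 and t = 19:30 (Δt = 6 h).
k = −Δt / ln(Q₂/Q₁) = −6 / ln(82/107) = 22.5 h.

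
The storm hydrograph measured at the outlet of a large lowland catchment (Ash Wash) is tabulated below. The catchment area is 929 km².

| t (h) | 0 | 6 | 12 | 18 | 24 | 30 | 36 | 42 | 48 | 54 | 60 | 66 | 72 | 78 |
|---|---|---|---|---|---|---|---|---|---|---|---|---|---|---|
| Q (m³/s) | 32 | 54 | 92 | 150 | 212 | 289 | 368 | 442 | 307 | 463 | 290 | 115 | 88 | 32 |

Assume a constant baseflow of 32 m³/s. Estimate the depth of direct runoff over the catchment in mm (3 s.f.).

Direct runoff: 0.0, 22.0, 60.0, 118.0, 180.0, 257.0, 336.0, 410.0, 275.0, 431.0, 258.0, 83.0, 56.0, 0.0 m³/s; ΣQ_DR = 2486 m³/s.
V = ΣQ_DR · Δt = 2486 × 21600 s = 5.370 × 10^7 m³.
Over A = 929 km², depth = V / A = 57.8 mm.

d ≈ 57.8 mm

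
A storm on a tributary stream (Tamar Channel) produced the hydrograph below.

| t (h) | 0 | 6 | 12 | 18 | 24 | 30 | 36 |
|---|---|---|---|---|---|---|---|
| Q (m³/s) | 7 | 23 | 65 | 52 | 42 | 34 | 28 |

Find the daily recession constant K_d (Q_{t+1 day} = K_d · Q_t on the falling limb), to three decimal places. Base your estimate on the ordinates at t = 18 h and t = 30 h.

Between t = 18 h and t = 30 h the flow falls from 52 to 34 m³/s over 2×6 h = 12 h.
Per-interval ratio K = (34/52)^(1/2) = 0.8086; K_d = K^(24/6) = 0.428.

K_d ≈ 0.428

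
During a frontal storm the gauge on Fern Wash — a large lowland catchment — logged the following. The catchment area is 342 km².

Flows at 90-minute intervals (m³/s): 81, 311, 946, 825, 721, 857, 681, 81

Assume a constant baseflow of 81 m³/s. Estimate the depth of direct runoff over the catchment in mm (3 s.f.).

Direct runoff: 0.0, 230.0, 865.0, 744.0, 640.0, 776.0, 600.0, 0.0 m³/s; ΣQ_DR = 3855 m³/s.
V = ΣQ_DR · Δt = 3855 × 5400 s = 2.082 × 10^7 m³.
Over A = 342 km², depth = V / A = 60.9 mm.

d ≈ 60.9 mm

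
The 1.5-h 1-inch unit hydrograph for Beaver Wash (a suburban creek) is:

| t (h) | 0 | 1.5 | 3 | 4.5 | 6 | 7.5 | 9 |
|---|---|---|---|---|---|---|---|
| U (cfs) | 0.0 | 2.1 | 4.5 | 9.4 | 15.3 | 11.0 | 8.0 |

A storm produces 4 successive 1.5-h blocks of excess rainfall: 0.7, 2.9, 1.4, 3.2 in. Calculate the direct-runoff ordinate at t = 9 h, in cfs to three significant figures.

By discrete convolution, Q_j = Σ (P_i / 1 in) · U_{j−i}.
At t = 9 h (j=6): Q = (0.7/1)·8.0 + (2.9/1)·11.0 + (1.4/1)·15.3 + (3.2/1)·9.4 = 89.0 cfs.

Q ≈ 89.0 cfs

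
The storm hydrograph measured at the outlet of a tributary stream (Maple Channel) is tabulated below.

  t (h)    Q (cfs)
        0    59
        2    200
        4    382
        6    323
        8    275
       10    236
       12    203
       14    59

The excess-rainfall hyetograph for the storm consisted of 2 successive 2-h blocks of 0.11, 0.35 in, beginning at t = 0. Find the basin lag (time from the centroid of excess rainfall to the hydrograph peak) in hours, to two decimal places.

Centroid of excess rainfall: t_c = Σ P_i·t̄_i / ΣP_i = 2.5217 h (block centres at 1, 3 h).
Hydrograph peak occurs at t = 4 h, so basin lag t_L = 4 − 2.5217 = 1.48 h.

t_L ≈ 1.48 h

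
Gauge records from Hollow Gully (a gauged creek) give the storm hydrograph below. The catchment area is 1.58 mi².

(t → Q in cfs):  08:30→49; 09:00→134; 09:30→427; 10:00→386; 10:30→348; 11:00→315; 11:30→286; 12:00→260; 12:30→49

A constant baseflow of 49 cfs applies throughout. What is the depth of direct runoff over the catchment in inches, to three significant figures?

Direct runoff: 0.0, 85.0, 378.0, 337.0, 299.0, 266.0, 237.0, 211.0, 0.0 cfs; ΣQ_DR = 1813 cfs.
V = ΣQ_DR · Δt = 1813 × 1800 s = 3.263 × 10^6 ft³.
Over A = 1.58 mi², depth = V / A = 0.889 in.

d ≈ 0.889 in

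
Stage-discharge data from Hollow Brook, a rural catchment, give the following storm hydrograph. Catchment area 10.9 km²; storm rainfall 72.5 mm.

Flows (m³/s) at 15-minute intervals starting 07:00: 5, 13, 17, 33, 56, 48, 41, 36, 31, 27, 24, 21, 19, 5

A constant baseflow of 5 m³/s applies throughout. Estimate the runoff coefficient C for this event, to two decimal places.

C ≈ 0.35

ΣQ_DR = 306.0 m³/s; V = ΣQ_DR·Δt = 2.754 × 10^5 m³.
Runoff depth d = V / A = 25.27 mm.
C = d / P = 25.27 / 72.5 = 0.35.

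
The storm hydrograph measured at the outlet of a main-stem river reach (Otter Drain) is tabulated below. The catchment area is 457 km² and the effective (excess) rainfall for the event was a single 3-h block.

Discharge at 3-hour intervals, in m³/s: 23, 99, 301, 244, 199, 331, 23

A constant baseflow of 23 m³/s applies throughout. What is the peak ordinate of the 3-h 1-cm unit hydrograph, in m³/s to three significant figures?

U_p ≈ 123 m³/s

Direct runoff: 0.0, 76.0, 278.0, 221.0, 176.0, 308.0, 0.0 m³/s; ΣQ_DR = 1059 m³/s, peak = 308.0 m³/s.
Runoff depth d = ΣQ_DR·Δt / A = 1059 × 10800 / (457 km²) = 25.03 mm.
The 1-cm UH is the DRH scaled by (10 mm)/d, so U_p = 308.0 × 10/25.03 = 123 m³/s.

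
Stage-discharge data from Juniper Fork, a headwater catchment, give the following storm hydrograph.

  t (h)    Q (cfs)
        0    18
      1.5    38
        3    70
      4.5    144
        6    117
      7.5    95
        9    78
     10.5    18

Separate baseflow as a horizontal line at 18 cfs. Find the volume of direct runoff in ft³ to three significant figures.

V ≈ 2.34 × 10^6 ft³

Direct-runoff ordinates (Q − Q_b): 0.0, 20.0, 52.0, 126.0, 99.0, 77.0, 60.0, 0.0 cfs.
ΣQ_DR = 434.0 cfs.
With Δt = 1.5 h = 5400 s, V = ΣQ_DR · Δt = 434.0 × 5400 = 2.34 × 10^6 ft³.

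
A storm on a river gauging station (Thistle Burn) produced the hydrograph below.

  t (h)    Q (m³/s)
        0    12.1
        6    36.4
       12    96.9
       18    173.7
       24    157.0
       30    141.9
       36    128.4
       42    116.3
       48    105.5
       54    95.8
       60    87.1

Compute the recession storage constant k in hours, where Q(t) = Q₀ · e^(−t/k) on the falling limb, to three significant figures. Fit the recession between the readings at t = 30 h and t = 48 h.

k ≈ 60.7 h

On the falling limb, Q drops from 141.9 to 105.5 m³/s between t = 30 h and t = 48 h (Δt = 18 h).
k = −Δt / ln(Q₂/Q₁) = −18 / ln(105.5/141.9) = 60.7 h.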